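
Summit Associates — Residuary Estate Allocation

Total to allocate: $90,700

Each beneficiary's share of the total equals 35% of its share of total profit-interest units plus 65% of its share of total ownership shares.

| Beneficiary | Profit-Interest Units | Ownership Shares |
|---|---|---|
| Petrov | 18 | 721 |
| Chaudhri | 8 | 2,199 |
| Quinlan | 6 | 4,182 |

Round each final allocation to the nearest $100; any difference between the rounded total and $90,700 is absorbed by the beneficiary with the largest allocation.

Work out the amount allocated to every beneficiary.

Petrov: $23,800 · Chaudhri: $26,200 · Quinlan: $40,700

Totals — profit-interest units 32, ownership shares 7,102.
Combined weights (35% profit-interest units + 65% ownership shares): Petrov 0.2629; Chaudhri 0.2888; Quinlan 0.4484.
Proportional shares: Petrov 23,841.72; Chaudhri 26,190.55; Quinlan 40,667.73.
Rounded to nearest $100: Petrov $23,800; Chaudhri $26,200; Quinlan $40,700. Sum = $90,700.
Sum already equals the total — no adjustment.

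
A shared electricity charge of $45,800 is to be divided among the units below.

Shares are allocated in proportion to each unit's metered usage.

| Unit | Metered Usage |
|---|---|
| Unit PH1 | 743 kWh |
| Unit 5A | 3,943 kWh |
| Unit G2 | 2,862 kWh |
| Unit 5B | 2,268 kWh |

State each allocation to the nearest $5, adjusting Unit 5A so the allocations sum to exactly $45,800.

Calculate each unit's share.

Unit PH1: $3,465; Unit 5A: $18,400; Unit G2: $13,355; Unit 5B: $10,580

Total metered usage = 9,816.
Unrounded shares: Unit PH1 743/9,816 × $45,800 = 3,466.73; Unit 5A 3,943/9,816 × $45,800 = 18,397.45; Unit G2 2,862/9,816 × $45,800 = 13,353.67; Unit 5B 2,268/9,816 × $45,800 = 10,582.15.
Rounded to nearest $5: Unit PH1 $3,465; Unit 5A $18,395; Unit G2 $13,355; Unit 5B $10,580. Sum = $45,795.
Difference $45,800 − $45,795 = +$5 applied to Unit 5A: Unit 5A becomes $18,400.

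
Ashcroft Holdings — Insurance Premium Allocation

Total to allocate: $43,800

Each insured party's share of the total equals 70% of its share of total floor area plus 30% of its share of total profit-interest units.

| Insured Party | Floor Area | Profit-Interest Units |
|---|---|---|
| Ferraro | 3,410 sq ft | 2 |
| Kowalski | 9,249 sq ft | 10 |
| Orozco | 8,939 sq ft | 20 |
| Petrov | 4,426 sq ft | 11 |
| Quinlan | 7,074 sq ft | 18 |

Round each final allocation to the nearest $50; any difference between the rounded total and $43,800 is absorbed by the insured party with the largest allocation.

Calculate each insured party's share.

Floor area total 33,098; profit-interest units total 61.
Blended shares (70% floor area + 30% profit-interest units): Ferraro 0.0820; Kowalski 0.2448; Orozco 0.2874; Petrov 0.1477; Quinlan 0.2381.
Unrounded shares: Ferraro 3,589.64; Kowalski 10,721.82; Orozco 12,588.75; Petrov 6,469.49; Quinlan 10,430.31.
After rounding ($50): Ferraro $3,600; Kowalski $10,700; Orozco $12,600; Petrov $6,450; Quinlan $10,450. Sum = $43,800.
Sum already equals the total — no adjustment.

Ferraro: $3,600 · Kowalski: $10,700 · Orozco: $12,600 · Petrov: $6,450 · Quinlan: $10,450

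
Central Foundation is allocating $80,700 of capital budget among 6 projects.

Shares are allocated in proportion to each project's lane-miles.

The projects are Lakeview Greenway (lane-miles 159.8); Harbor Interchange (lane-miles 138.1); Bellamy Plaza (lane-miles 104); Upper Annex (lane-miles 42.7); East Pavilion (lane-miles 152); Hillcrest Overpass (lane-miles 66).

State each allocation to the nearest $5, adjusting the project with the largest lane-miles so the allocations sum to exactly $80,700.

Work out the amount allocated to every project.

Lakeview Greenway: $19,460 · Harbor Interchange: $16,820 · Bellamy Plaza: $12,665 · Upper Annex: $5,200 · East Pavilion: $18,515 · Hillcrest Overpass: $8,040

Total lane-miles = 662.6.
Proportional shares: Lakeview Greenway 159.8/662.6 × $80,700 = 19,462.51; Harbor Interchange 138.1/662.6 × $80,700 = 16,819.60; Bellamy Plaza 104/662.6 × $80,700 = 12,666.47; Upper Annex 42.7/662.6 × $80,700 = 5,200.56; East Pavilion 152/662.6 × $80,700 = 18,512.53; Hillcrest Overpass 66/662.6 × $80,700 = 8,038.33.
At nearest $5: Lakeview Greenway $19,465; Harbor Interchange $16,820; Bellamy Plaza $12,665; Upper Annex $5,200; East Pavilion $18,515; Hillcrest Overpass $8,040. Sum = $80,705.
Difference $80,700 − $80,705 = −$5 applied to largest lane-miles (Lakeview Greenway): Lakeview Greenway becomes $19,460.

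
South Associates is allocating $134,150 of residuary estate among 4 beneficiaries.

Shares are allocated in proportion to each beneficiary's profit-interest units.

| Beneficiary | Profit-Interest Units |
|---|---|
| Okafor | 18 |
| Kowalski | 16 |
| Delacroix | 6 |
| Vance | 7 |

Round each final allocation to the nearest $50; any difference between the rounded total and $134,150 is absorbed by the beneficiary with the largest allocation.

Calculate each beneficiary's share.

Profit-interest units total: 47.
Pro-rata amounts: Okafor 18/47 × $134,150 = 51,376.60; Kowalski 16/47 × $134,150 = 45,668.09; Delacroix 6/47 × $134,150 = 17,125.53; Vance 7/47 × $134,150 = 19,979.79.
At nearest $50: Okafor $51,400; Kowalski $45,650; Delacroix $17,150; Vance $20,000. Sum = $134,200.
Difference $134,150 − $134,200 = −$50 applied to largest allocation (Okafor): Okafor becomes $51,350.

Okafor: $51,350 | Kowalski: $45,650 | Delacroix: $17,150 | Vance: $20,000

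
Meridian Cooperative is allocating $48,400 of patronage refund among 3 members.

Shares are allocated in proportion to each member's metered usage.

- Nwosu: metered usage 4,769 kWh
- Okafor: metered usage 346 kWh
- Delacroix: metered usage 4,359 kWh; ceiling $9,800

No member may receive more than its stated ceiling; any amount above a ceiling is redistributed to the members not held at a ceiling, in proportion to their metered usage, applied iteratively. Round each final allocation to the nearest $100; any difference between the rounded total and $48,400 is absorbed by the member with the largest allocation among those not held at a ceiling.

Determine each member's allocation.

Sum of metered usage: 9,474.
Unconstrained shares: Nwosu 24,363.48; Okafor 1,767.62; Delacroix 22,268.90.
Capped: Delacroix ($9,800); residual $38,600 reallocated over remaining metered usage 5,115.
Redistributed shares: Nwosu 35,988.93 → $36,000; Okafor 2,611.07 → $2,600.

Nwosu: $36,000; Okafor: $2,600; Delacroix: $9,800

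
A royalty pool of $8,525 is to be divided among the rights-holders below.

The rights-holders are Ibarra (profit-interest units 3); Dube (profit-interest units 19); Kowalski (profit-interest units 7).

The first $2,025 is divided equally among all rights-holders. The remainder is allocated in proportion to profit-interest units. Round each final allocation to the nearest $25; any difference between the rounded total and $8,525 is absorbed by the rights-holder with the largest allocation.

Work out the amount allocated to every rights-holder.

Ibarra: $1,350 · Dube: $4,925 · Kowalski: $2,250

$2,025 shared equally gives $675 per rights-holder.
Remainder $6,500 by profit-interest units (total 29): Ibarra 672.41 → $675; Dube 4,258.62 → $4,250; Kowalski 1,568.97 → $1,575.
Totals: Ibarra $675 + $675 = $1,350; Dube $675 + $4,250 = $4,925; Kowalski $675 + $1,575 = $2,250.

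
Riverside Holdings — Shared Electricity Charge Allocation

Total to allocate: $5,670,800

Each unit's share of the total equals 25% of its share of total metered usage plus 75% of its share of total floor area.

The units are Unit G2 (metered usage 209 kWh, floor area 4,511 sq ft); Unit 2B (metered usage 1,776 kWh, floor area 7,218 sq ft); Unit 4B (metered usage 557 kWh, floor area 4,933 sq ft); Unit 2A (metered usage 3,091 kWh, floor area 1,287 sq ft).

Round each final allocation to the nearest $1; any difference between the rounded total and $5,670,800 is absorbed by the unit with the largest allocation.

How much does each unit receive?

Unit G2: $1,121,503; Unit 2B: $2,157,319; Unit 4B: $1,309,082; Unit 2A: $1,082,896

Totals — metered usage 5,633, floor area 17,949.
Composite weights (25% metered usage + 75% floor area): Unit G2 0.1978; Unit 2B 0.3804; Unit 4B 0.2308; Unit 2A 0.1910.
Proportional shares: Unit G2 1,121,503.30; Unit 2B 2,157,318.503; Unit 4B 1,309,081.99; Unit 2A 1,082,896.21.
After rounding ($1): Unit G2 $1,121,503; Unit 2B $2,157,319; Unit 4B $1,309,082; Unit 2A $1,082,896. Sum = $5,670,800.
No rounding difference to absorb.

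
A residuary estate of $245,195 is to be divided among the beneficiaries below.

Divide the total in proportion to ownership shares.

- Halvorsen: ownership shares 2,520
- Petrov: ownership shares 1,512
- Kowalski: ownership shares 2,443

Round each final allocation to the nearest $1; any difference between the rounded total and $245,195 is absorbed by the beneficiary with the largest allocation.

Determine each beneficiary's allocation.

Combined ownership shares = 6,475.
Proportional shares: Halvorsen 2,520/6,475 × $245,195 = 95,427.24; Petrov 1,512/6,475 × $245,195 = 57,256.35; Kowalski 2,443/6,475 × $245,195 = 92,511.41.
Rounded to nearest $1: Halvorsen $95,427; Petrov $57,256; Kowalski $92,511. Sum = $245,194.
Difference $245,195 − $245,194 = +$1 applied to largest allocation (Halvorsen): Halvorsen becomes $95,428.

Halvorsen: $95,428 · Petrov: $57,256 · Kowalski: $92,511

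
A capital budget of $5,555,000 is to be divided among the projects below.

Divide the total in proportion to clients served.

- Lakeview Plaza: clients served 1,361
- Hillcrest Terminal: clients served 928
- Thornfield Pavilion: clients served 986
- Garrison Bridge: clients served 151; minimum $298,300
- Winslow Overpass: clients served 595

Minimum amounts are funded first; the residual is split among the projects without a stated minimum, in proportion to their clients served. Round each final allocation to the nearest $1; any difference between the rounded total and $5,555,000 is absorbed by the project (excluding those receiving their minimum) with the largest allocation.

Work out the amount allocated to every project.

Lakeview Plaza: $1,848,674 | Hillcrest Terminal: $1,260,521 | Thornfield Pavilion: $1,339,304 | Garrison Bridge: $298,300 | Winslow Overpass: $808,201

Fund the minimums — Garrison Bridge $298,300. Remaining pool $5,256,700.
Remaining pool split over remaining clients served 3,870: Lakeview Plaza 1,848,674.08 → $1,848,674; Hillcrest Terminal 1,260,521.34 → $1,260,521; Thornfield Pavilion 1,339,303.93 → $1,339,304; Winslow Overpass 808,200.65 → $808,201.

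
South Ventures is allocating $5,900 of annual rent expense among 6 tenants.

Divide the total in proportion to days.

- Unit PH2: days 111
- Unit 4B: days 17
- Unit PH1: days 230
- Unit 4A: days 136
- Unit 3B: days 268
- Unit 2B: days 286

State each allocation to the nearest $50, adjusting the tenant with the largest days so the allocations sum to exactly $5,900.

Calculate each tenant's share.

Sum of days: 1,048.
Unrounded shares: Unit PH2 111/1,048 × $5,900 = 624.90; Unit 4B 17/1,048 × $5,900 = 95.71; Unit PH1 230/1,048 × $5,900 = 1,294.85; Unit 4A 136/1,048 × $5,900 = 765.65; Unit 3B 268/1,048 × $5,900 = 1,508.78; Unit 2B 286/1,048 × $5,900 = 1,610.11.
Rounded to nearest $50: Unit PH2 $600; Unit 4B $100; Unit PH1 $1,300; Unit 4A $750; Unit 3B $1,500; Unit 2B $1,600. Sum = $5,850.
Difference $5,900 − $5,850 = +$50 applied to largest days (Unit 2B): Unit 2B becomes $1,650.

Unit PH2: $600; Unit 4B: $100; Unit PH1: $1,300; Unit 4A: $750; Unit 3B: $1,500; Unit 2B: $1,650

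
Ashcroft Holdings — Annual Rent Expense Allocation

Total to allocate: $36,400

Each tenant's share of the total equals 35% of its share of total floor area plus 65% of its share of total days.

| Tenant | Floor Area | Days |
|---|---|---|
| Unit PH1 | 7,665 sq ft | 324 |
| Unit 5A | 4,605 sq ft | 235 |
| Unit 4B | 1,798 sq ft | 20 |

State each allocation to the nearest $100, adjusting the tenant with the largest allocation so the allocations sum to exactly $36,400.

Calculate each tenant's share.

Unit PH1: $20,200 · Unit 5A: $13,800 · Unit 4B: $2,400

Totals — floor area 14,068, days 579.
Combined weights (35% floor area + 65% days): Unit PH1 0.5544; Unit 5A 0.3784; Unit 4B 0.0672.
Pro-rata amounts: Unit PH1 20,181.23; Unit 5A 13,773.23; Unit 4B 2,445.54.
Rounded to nearest $100: Unit PH1 $20,200; Unit 5A $13,800; Unit 4B $2,400. Sum = $36,400.
Sum already equals the total — no adjustment.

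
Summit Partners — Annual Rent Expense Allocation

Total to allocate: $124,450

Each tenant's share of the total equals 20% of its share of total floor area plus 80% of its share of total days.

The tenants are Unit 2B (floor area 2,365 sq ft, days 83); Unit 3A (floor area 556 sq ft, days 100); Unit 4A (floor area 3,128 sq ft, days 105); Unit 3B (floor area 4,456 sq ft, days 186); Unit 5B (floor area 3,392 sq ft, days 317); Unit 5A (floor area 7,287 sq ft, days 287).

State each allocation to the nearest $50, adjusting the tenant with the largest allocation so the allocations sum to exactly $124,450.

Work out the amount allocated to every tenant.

Unit 2B: $10,450; Unit 3A: $9,900; Unit 4A: $13,350; Unit 3B: $22,400; Unit 5B: $33,250; Unit 5A: $35,100

Totals — floor area 21,184, days 1,078.
Blended shares (20% floor area + 80% days): Unit 2B 0.0839; Unit 3A 0.0795; Unit 4A 0.1075; Unit 3B 0.1801; Unit 5B 0.2673; Unit 5A 0.2818.
Raw shares: Unit 2B 10,444.31; Unit 3A 9,888.89; Unit 4A 13,372.63; Unit 3B 22,413.80; Unit 5B 33,262.33; Unit 5A 35,068.05.
At nearest $50: Unit 2B $10,450; Unit 3A $9,900; Unit 4A $13,350; Unit 3B $22,400; Unit 5B $33,250; Unit 5A $35,050. Sum = $124,400.
Difference $124,450 − $124,400 = +$50 applied to largest allocation (Unit 5A): Unit 5A becomes $35,100.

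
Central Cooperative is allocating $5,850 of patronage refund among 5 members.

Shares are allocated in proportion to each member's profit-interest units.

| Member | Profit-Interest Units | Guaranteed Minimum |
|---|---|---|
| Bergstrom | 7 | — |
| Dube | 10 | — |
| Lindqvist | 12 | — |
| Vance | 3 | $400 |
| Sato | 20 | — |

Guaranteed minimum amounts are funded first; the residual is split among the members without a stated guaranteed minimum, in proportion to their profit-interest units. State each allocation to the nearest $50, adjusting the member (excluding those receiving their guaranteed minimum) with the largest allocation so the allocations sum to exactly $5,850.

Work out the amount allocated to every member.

Bergstrom: $800; Dube: $1,100; Lindqvist: $1,350; Vance: $400; Sato: $2,200

Fund the minimums — Vance $400. Remaining pool $5,450.
Remaining pool split over remaining profit-interest units 49: Bergstrom 778.57 → $800; Dube 1,112.24 → $1,100; Lindqvist 1,334.69 → $1,350; Sato 2,224.49 → $2,200.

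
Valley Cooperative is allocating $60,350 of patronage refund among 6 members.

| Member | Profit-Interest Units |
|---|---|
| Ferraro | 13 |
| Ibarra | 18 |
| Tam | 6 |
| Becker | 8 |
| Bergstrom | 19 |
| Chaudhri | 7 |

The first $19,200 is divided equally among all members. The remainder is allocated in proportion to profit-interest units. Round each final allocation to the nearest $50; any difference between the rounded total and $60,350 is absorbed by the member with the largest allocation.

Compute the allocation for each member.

Ferraro: $10,750 · Ibarra: $13,650 · Tam: $6,700 · Becker: $7,850 · Bergstrom: $14,150 · Chaudhri: $7,250

First tranche $19,200 split equally: $3,200 each.
Remainder $41,150 by profit-interest units (total 71): Ferraro 7,534.51 → $7,550; Ibarra 10,432.39 → $10,450; Tam 3,477.46 → $3,500; Becker 4,636.62 → $4,650; Bergstrom 11,011.97 → $11,000; Chaudhri 4,057.04 → $4,050.
Rounding difference −$50 on remainder applied to Bergstrom.
Totals: Ferraro $3,200 + $7,550 = $10,750; Ibarra $3,200 + $10,450 = $13,650; Tam $3,200 + $3,500 = $6,700; Becker $3,200 + $4,650 = $7,850; Bergstrom $3,200 + $10,950 = $14,150; Chaudhri $3,200 + $4,050 = $7,250.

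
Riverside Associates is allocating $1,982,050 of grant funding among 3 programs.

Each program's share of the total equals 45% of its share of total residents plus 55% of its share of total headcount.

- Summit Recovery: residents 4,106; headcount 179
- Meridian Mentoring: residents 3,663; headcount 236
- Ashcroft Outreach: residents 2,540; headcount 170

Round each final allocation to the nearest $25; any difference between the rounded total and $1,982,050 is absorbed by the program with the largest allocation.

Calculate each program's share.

Summit Recovery: $688,800; Meridian Mentoring: $756,700; Ashcroft Outreach: $536,550

Residents total 10,309; headcount total 585.
Composite weights (45% residents + 55% headcount): Summit Recovery 0.3475; Meridian Mentoring 0.3818; Ashcroft Outreach 0.2707.
Unrounded shares: Summit Recovery 688,806.65; Meridian Mentoring 756,696.36; Ashcroft Outreach 536,546.99.
After rounding ($25): Summit Recovery $688,800; Meridian Mentoring $756,700; Ashcroft Outreach $536,550. Sum = $1,982,050.
Sum already equals the total — no adjustment.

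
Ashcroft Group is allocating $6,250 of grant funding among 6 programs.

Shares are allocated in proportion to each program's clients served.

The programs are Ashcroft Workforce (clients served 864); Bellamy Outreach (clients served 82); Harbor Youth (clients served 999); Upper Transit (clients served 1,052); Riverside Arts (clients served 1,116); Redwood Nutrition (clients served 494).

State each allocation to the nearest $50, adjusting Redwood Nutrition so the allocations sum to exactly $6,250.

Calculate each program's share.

Combined clients served = 4,607.
Raw shares: Ashcroft Workforce 864/4,607 × $6,250 = 1,172.13; Bellamy Outreach 82/4,607 × $6,250 = 111.24; Harbor Youth 999/4,607 × $6,250 = 1,355.27; Upper Transit 1,052/4,607 × $6,250 = 1,427.18; Riverside Arts 1,116/4,607 × $6,250 = 1,514.00; Redwood Nutrition 494/4,607 × $6,250 = 670.18.
After rounding ($50): Ashcroft Workforce $1,150; Bellamy Outreach $100; Harbor Youth $1,350; Upper Transit $1,450; Riverside Arts $1,500; Redwood Nutrition $650. Sum = $6,200.
Difference $6,250 − $6,200 = +$50 applied to Redwood Nutrition: Redwood Nutrition becomes $700.

Ashcroft Workforce: $1,150 | Bellamy Outreach: $100 | Harbor Youth: $1,350 | Upper Transit: $1,450 | Riverside Arts: $1,500 | Redwood Nutrition: $700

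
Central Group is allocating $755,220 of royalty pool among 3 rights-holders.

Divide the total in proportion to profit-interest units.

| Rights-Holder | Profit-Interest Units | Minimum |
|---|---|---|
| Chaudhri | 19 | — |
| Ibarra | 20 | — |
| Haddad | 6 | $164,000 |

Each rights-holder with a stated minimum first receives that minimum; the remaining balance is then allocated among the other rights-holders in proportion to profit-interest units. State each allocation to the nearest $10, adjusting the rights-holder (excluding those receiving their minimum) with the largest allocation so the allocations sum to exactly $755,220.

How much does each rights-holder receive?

Guaranteed amounts: Haddad $164,000. Balance $591,220.
Balance split over remaining profit-interest units 39: Chaudhri 288,030.26 → $288,030; Ibarra 303,189.74 → $303,190.

Chaudhri: $288,030; Ibarra: $303,190; Haddad: $164,000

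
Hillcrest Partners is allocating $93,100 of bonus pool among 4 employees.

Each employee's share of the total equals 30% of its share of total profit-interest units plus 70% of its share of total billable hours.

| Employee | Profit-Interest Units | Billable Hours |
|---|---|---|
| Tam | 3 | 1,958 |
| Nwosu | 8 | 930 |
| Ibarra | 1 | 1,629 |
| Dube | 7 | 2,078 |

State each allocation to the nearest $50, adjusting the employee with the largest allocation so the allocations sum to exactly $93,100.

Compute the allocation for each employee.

Profit-interest units total 19; billable hours total 6,595.
Combined weights (30% profit-interest units + 70% billable hours): Tam 0.2552; Nwosu 0.2250; Ibarra 0.1887; Dube 0.3311.
Pro-rata amounts: Tam 23,758.42; Nwosu 20,950.01; Ibarra 17,567.34; Dube 30,824.23.
After rounding ($50): Tam $23,750; Nwosu $20,950; Ibarra $17,550; Dube $30,800. Sum = $93,050.
Difference $93,100 − $93,050 = +$50 applied to largest allocation (Dube): Dube becomes $30,850.

Tam: $23,750; Nwosu: $20,950; Ibarra: $17,550; Dube: $30,850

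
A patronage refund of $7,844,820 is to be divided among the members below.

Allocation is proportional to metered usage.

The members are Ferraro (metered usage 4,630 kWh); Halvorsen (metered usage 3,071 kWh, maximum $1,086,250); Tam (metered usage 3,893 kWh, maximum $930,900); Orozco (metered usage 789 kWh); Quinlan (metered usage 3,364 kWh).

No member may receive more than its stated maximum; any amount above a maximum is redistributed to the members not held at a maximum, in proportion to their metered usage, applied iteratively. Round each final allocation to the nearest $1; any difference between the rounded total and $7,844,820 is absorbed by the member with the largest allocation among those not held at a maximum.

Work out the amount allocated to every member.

Sum of metered usage: 15,747.
Pro-rata shares before constraints: Ferraro 2,306,567.38; Halvorsen 1,529,906.79; Tam 1,939,409.68; Orozco 393,062.99; Quinlan 1,675,873.15.
Held at cap: Halvorsen ($1,086,250), Tam ($930,900); remaining pool $5,827,670 reallocated over remaining metered usage 8,783.
Remaining shares: Ferraro 3,072,083.81 → $3,072,084; Orozco 523,514.93 → $523,515; Quinlan 2,232,071.26 → $2,232,071.

Ferraro: $3,072,084 · Halvorsen: $1,086,250 · Tam: $930,900 · Orozco: $523,515 · Quinlan: $2,232,071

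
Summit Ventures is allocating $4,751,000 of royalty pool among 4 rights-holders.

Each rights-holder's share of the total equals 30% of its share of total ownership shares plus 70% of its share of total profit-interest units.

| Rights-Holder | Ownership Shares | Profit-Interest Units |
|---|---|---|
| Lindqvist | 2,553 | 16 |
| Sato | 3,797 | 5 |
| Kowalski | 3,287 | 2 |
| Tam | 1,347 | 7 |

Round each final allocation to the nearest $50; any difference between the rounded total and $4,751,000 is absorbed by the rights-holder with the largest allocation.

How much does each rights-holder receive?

Lindqvist: $2,104,950; Sato: $1,047,000; Kowalski: $648,250; Tam: $950,800

Ownership shares total 10,984; profit-interest units total 30.
Composite weights (30% ownership shares + 70% profit-interest units): Lindqvist 0.4431; Sato 0.2204; Kowalski 0.1364; Tam 0.2001.
Pro-rata amounts: Lindqvist 2,104,987.70; Sato 1,046,987.64; Kowalski 648,239.29; Tam 950,785.37.
After rounding ($50): Lindqvist $2,105,000; Sato $1,047,000; Kowalski $648,250; Tam $950,800. Sum = $4,751,050.
Difference $4,751,000 − $4,751,050 = −$50 applied to largest allocation (Lindqvist): Lindqvist becomes $2,104,950.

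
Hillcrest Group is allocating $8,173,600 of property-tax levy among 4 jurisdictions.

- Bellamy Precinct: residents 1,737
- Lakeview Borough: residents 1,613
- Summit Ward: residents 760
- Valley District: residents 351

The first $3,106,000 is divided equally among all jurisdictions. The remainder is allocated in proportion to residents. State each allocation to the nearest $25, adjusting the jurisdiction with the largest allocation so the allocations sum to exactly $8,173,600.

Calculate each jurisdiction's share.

Bellamy Precinct: $2,749,700; Lakeview Borough: $2,608,825; Summit Ward: $1,639,850; Valley District: $1,175,225

$3,106,000 shared equally gives $776,500 per jurisdiction.
Remainder $5,067,600 by residents (total 4,461): Bellamy Precinct 1,973,194.62 → $1,973,200; Lakeview Borough 1,832,333.29 → $1,832,325; Summit Ward 863,343.64 → $863,350; Valley District 398,728.45 → $398,725.
Totals: Bellamy Precinct $776,500 + $1,973,200 = $2,749,700; Lakeview Borough $776,500 + $1,832,325 = $2,608,825; Summit Ward $776,500 + $863,350 = $1,639,850; Valley District $776,500 + $398,725 = $1,175,225.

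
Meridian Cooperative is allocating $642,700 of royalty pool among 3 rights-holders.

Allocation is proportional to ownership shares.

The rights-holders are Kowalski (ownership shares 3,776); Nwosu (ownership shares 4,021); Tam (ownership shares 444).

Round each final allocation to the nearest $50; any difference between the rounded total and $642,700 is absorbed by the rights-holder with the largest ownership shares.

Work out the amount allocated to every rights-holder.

Kowalski: $294,500 | Nwosu: $313,550 | Tam: $34,650

Total ownership shares = 3,776 + 4,021 + 444 = 8,241.
Raw shares: Kowalski 294,483.10; Nwosu 313,590.18; Tam 34,626.72.
Rounded to nearest $50: Kowalski $294,500; Nwosu $313,600; Tam $34,650. Sum = $642,750.
Difference $642,700 − $642,750 = −$50 applied to largest ownership shares (Nwosu): Nwosu becomes $313,550.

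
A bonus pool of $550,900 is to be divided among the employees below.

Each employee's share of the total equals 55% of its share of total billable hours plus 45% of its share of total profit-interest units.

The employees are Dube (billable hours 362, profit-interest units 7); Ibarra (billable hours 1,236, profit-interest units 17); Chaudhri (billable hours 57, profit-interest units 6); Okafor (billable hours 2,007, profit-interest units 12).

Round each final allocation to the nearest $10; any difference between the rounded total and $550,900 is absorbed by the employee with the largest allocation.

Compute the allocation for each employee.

Dube: $71,270; Ibarra: $202,610; Chaudhri: $40,130; Okafor: $236,890

Totals — billable hours 3,662, profit-interest units 42.
Composite weights (55% billable hours + 45% profit-interest units): Dube 0.1294; Ibarra 0.3678; Chaudhri 0.0728; Okafor 0.4300.
Unrounded shares: Dube 71,269.49; Ibarra 202,609.52; Chaudhri 40,131.20; Okafor 236,889.79.
After rounding ($10): Dube $71,270; Ibarra $202,610; Chaudhri $40,130; Okafor $236,890. Sum = $550,900.
No rounding difference to absorb.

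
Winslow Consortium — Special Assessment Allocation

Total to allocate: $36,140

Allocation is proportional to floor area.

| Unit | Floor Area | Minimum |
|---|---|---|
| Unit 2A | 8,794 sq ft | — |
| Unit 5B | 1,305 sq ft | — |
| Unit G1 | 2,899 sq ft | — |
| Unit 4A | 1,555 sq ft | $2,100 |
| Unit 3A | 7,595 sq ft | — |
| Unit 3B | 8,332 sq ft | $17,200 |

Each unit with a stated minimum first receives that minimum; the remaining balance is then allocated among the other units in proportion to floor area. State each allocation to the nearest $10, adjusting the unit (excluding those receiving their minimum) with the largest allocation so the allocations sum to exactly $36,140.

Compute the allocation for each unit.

Minimums first: Unit 4A $2,100; Unit 3B $17,200. Remaining pool $16,840.
Remaining pool split over remaining floor area 20,593: Unit 2A 7,191.33 → $7,190; Unit 5B 1,067.17 → $1,070; Unit G1 2,370.67 → $2,370; Unit 3A 6,210.84 → $6,210.

Unit 2A: $7,190 | Unit 5B: $1,070 | Unit G1: $2,370 | Unit 4A: $2,100 | Unit 3A: $6,210 | Unit 3B: $17,200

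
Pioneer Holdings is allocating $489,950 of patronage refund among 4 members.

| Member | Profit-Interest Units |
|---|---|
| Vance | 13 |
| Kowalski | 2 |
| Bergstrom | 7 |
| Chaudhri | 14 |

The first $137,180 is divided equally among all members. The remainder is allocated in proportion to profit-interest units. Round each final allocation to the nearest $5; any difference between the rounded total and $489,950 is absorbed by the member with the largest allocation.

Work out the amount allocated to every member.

First tranche $137,180 split equally: $34,295 each.
Remainder $352,770 by profit-interest units (total 36): Vance 127,389.17 → $127,390; Kowalski 19,598.33 → $19,600; Bergstrom 68,594.17 → $68,595; Chaudhri 137,188.33 → $137,190.
Rounding difference −$5 on remainder applied to Chaudhri.
Totals: Vance $34,295 + $127,390 = $161,685; Kowalski $34,295 + $19,600 = $53,895; Bergstrom $34,295 + $68,595 = $102,890; Chaudhri $34,295 + $137,185 = $171,480.

Vance: $161,685 | Kowalski: $53,895 | Bergstrom: $102,890 | Chaudhri: $171,480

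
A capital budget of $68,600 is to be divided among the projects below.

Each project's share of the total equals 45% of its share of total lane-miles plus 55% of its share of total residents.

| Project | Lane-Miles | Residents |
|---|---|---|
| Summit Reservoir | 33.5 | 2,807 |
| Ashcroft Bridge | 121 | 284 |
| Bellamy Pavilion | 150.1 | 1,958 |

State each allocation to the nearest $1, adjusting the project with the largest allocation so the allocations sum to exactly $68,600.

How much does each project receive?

Totals — lane-miles 304.6, residents 5,049.
Combined weights (45% lane-miles + 55% residents): Summit Reservoir 0.3553; Ashcroft Bridge 0.2097; Bellamy Pavilion 0.4350.
Proportional shares: Summit Reservoir 24,371.15; Ashcroft Bridge 14,385.14; Bellamy Pavilion 29,843.72.
At nearest $1: Summit Reservoir $24,371; Ashcroft Bridge $14,385; Bellamy Pavilion $29,844. Sum = $68,600.
Rounded total matches; no reconciliation needed.

Summit Reservoir: $24,371 | Ashcroft Bridge: $14,385 | Bellamy Pavilion: $29,844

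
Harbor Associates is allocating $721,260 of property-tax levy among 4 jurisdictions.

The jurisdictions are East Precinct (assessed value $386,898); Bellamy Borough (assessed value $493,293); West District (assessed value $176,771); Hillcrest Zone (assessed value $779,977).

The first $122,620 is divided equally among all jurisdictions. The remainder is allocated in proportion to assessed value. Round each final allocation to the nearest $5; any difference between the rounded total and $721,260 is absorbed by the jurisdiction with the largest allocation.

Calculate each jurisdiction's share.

Equal tier: $122,620 ÷ 4 = $30,655 apiece.
Remainder $598,640 by assessed value (total 1,836,939): East Precinct 126,086.18 → $126,085; Bellamy Borough 160,759.24 → $160,760; West District 57,607.90 → $57,610; Hillcrest Zone 254,186.68 → $254,185.
Totals: East Precinct $30,655 + $126,085 = $156,740; Bellamy Borough $30,655 + $160,760 = $191,415; West District $30,655 + $57,610 = $88,265; Hillcrest Zone $30,655 + $254,185 = $284,840.

East Precinct: $156,740 · Bellamy Borough: $191,415 · West District: $88,265 · Hillcrest Zone: $284,840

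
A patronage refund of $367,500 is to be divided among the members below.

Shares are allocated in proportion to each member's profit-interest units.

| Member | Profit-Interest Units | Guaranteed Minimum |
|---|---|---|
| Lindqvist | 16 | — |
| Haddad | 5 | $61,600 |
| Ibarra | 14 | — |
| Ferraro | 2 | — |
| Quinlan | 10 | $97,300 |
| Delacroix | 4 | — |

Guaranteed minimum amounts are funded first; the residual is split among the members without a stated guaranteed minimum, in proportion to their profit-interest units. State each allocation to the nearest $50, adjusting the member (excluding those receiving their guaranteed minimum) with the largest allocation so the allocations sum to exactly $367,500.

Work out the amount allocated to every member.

Minimums first: Haddad $61,600; Quinlan $97,300. Remaining pool $208,600.
Remaining pool split over remaining profit-interest units 36: Lindqvist 92,711.11 → $92,700; Ibarra 81,122.22 → $81,100; Ferraro 11,588.89 → $11,600; Delacroix 23,177.78 → $23,200.

Lindqvist: $92,700 | Haddad: $61,600 | Ibarra: $81,100 | Ferraro: $11,600 | Quinlan: $97,300 | Delacroix: $23,200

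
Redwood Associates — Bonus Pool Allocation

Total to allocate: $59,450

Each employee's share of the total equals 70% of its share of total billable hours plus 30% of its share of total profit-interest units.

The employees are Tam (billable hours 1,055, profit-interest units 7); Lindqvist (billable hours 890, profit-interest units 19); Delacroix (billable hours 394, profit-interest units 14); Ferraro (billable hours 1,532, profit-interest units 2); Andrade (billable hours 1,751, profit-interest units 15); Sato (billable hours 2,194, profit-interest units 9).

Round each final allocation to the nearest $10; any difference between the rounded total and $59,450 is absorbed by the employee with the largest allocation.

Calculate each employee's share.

Tam: $7,510 · Lindqvist: $9,870 · Delacroix: $5,880 · Ferraro: $8,700 · Andrade: $13,380 · Sato: $14,110

Totals — billable hours 7,816, profit-interest units 66.
Combined weights (70% billable hours + 30% profit-interest units): Tam 0.1263; Lindqvist 0.1661; Delacroix 0.0989; Ferraro 0.1463; Andrade 0.2250; Sato 0.2374.
Pro-rata amounts: Tam 7,508.76; Lindqvist 9,872.98; Delacroix 5,880.97; Ferraro 8,697.34; Andrade 13,376.32; Sato 14,113.64.
At nearest $10: Tam $7,510; Lindqvist $9,870; Delacroix $5,880; Ferraro $8,700; Andrade $13,380; Sato $14,110. Sum = $59,450.
No rounding difference to absorb.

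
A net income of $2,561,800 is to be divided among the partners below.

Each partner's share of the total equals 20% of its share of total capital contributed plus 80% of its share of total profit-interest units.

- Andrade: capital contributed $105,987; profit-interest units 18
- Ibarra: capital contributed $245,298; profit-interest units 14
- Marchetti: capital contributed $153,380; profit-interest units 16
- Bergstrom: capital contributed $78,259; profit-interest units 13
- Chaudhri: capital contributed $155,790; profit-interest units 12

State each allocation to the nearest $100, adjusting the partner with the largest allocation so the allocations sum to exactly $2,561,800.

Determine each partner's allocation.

Totals — capital contributed 738,714, profit-interest units 73.
Combined weights (20% capital contributed + 80% profit-interest units): Andrade 0.2260; Ibarra 0.2198; Marchetti 0.2169; Bergstrom 0.1637; Chaudhri 0.1737.
Raw shares: Andrade 578,852.23; Ibarra 563,177.99; Marchetti 555,574.20; Bergstrom 419,247.94; Chaudhri 444,947.65.
After rounding ($100): Andrade $578,900; Ibarra $563,200; Marchetti $555,600; Bergstrom $419,200; Chaudhri $444,900. Sum = $2,561,800.
Sum already equals the total — no adjustment.

Andrade: $578,900; Ibarra: $563,200; Marchetti: $555,600; Bergstrom: $419,200; Chaudhri: $444,900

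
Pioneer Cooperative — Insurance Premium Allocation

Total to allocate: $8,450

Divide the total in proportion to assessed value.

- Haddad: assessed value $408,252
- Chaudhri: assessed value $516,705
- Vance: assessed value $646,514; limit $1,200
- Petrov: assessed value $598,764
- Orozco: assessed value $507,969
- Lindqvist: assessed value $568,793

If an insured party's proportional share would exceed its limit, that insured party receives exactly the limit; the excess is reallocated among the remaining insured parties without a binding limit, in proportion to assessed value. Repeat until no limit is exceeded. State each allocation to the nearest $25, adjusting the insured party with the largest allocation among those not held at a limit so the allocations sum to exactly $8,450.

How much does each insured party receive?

Haddad: $1,150 · Chaudhri: $1,450 · Vance: $1,200 · Petrov: $1,650 · Orozco: $1,425 · Lindqvist: $1,575

Assessed value total: 3,246,997.
Pro-rata shares before constraints: Haddad 1,062.44; Chaudhri 1,344.68; Vance 1,682.49; Petrov 1,558.23; Orozco 1,321.94; Lindqvist 1,480.23.
Held at cap: Vance ($1,200); balance $7,250 reallocated over remaining assessed value 2,600,483.
Redistributed shares: Haddad 1,138.18 → $1,150; Chaudhri 1,440.54 → $1,450; Petrov 1,669.32 → $1,675; Orozco 1,416.19 → $1,425; Lindqvist 1,585.76 → $1,575.
Rounding difference −$25 applied to Petrov → $1,650.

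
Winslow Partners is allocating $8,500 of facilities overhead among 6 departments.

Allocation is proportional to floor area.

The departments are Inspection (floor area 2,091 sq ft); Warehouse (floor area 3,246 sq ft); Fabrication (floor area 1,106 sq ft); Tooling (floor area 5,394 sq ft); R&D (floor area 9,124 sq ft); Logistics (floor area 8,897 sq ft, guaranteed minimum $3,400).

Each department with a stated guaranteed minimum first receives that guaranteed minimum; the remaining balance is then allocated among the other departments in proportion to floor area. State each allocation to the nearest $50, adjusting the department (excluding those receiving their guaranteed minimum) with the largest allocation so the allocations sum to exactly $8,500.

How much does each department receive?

Inspection: $500; Warehouse: $800; Fabrication: $250; Tooling: $1,300; R&D: $2,250; Logistics: $3,400

Minimums first: Logistics $3,400. Residual $5,100.
Residual split over remaining floor area 20,961: Inspection 508.76 → $500; Warehouse 789.78 → $800; Fabrication 269.10 → $250; Tooling 1,312.41 → $1,300; R&D 2,219.95 → $2,200.
Rounding difference +$50 applied to R&D → $2,250.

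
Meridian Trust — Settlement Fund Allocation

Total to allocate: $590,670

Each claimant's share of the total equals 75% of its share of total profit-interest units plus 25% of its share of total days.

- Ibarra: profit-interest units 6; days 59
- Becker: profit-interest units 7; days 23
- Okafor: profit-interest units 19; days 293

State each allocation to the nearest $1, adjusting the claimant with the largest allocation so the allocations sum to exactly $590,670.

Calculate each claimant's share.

Ibarra: $106,296 | Becker: $105,964 | Okafor: $378,410

Profit-interest units total 32; days total 375.
Composite weights (75% profit-interest units + 25% days): Ibarra 0.1800; Becker 0.1794; Okafor 0.6406.
Proportional shares: Ibarra 106,295.99; Becker 105,963.74; Okafor 378,410.27.
Rounded to nearest $1: Ibarra $106,296; Becker $105,964; Okafor $378,410. Sum = $590,670.
Sum already equals the total — no adjustment.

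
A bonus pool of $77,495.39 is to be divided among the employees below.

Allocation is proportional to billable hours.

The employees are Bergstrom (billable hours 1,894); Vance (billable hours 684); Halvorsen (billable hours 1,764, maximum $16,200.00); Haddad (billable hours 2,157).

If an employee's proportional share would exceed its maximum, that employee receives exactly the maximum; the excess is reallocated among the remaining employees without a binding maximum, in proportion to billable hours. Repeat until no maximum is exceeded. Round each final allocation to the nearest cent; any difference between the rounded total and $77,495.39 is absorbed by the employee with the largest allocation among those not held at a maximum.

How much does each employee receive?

Bergstrom: $24,518.16 | Vance: $8,854.50 | Halvorsen: $16,200.00 | Haddad: $27,922.73

Sum of billable hours: 6,499.
Unconstrained shares: Bergstrom 22,584.4389; Vance 8,156.1543; Halvorsen 21,034.2927; Haddad 25,720.5041.
Cap binds for Halvorsen ($16,200.00); balance $61,295.39 reallocated over remaining billable hours 4,735.
Shares after redistribution: Bergstrom 24,518.1560 → $24,518.16; Vance 8,854.4977 → $8,854.50; Haddad 27,922.7363 → $27,922.74.
Rounding difference −$0.01 applied to Haddad → $27,922.73.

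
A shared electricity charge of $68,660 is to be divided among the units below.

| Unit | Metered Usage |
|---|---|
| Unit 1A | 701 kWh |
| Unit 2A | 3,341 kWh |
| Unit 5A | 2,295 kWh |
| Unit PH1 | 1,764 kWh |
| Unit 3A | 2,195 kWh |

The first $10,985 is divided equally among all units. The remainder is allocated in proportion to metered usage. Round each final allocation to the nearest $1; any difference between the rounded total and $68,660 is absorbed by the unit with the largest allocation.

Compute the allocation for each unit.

$10,985 shared equally gives $2,197 per unit.
Remainder $57,675 by metered usage (total 10,296): Unit 1A 3,926.78 → $3,927; Unit 2A 18,715.25 → $18,715; Unit 5A 12,855.88 → $12,856; Unit PH1 9,881.38 → $9,881; Unit 3A 12,295.71 → $12,296.
Totals: Unit 1A $2,197 + $3,927 = $6,124; Unit 2A $2,197 + $18,715 = $20,912; Unit 5A $2,197 + $12,856 = $15,053; Unit PH1 $2,197 + $9,881 = $12,078; Unit 3A $2,197 + $12,296 = $14,493.

Unit 1A: $6,124 | Unit 2A: $20,912 | Unit 5A: $15,053 | Unit PH1: $12,078 | Unit 3A: $14,493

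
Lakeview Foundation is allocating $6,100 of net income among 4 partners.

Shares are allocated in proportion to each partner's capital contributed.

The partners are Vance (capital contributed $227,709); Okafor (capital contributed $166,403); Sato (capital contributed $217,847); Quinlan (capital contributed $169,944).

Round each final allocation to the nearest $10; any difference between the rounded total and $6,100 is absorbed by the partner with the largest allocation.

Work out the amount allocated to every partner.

Total capital contributed = 781,903.
Raw shares: Vance 227,709/781,903 × $6,100 = 1,776.47; Okafor 166,403/781,903 × $6,100 = 1,298.19; Sato 217,847/781,903 × $6,100 = 1,699.53; Quinlan 169,944/781,903 × $6,100 = 1,325.81.
After rounding ($10): Vance $1,780; Okafor $1,300; Sato $1,700; Quinlan $1,330. Sum = $6,110.
Difference $6,100 − $6,110 = −$10 applied to largest allocation (Vance): Vance becomes $1,770.

Vance: $1,770 | Okafor: $1,300 | Sato: $1,700 | Quinlan: $1,330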